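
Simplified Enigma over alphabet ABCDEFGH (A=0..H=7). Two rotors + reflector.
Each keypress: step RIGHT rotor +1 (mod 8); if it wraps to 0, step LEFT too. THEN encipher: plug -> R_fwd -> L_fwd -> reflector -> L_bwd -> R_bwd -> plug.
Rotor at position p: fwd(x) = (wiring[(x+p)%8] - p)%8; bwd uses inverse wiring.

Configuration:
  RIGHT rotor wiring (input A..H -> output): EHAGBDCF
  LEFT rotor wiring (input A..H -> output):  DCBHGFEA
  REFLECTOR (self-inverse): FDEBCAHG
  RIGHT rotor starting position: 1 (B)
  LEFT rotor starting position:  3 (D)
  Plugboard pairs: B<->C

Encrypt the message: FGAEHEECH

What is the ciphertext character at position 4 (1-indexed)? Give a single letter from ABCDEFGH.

Char 1 ('F'): step: R->2, L=3; F->plug->F->R->D->L->B->refl->D->L'->B->R'->D->plug->D
Char 2 ('G'): step: R->3, L=3; G->plug->G->R->E->L->F->refl->A->L'->F->R'->H->plug->H
Char 3 ('A'): step: R->4, L=3; A->plug->A->R->F->L->A->refl->F->L'->E->R'->G->plug->G
Char 4 ('E'): step: R->5, L=3; E->plug->E->R->C->L->C->refl->E->L'->A->R'->C->plug->B

B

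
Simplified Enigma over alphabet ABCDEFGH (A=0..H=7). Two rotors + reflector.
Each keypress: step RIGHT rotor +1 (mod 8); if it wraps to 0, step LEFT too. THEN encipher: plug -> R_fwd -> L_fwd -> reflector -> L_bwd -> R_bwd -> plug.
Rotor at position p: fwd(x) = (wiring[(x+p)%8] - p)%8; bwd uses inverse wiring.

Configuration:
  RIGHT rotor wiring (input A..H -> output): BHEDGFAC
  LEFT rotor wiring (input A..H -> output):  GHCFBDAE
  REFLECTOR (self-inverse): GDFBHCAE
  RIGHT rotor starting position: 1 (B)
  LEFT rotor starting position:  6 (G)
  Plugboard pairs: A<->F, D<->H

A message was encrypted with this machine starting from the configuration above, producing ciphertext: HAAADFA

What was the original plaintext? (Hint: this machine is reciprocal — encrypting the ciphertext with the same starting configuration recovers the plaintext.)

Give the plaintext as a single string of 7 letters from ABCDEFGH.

Char 1 ('H'): step: R->2, L=6; H->plug->D->R->D->L->B->refl->D->L'->G->R'->E->plug->E
Char 2 ('A'): step: R->3, L=6; A->plug->F->R->G->L->D->refl->B->L'->D->R'->B->plug->B
Char 3 ('A'): step: R->4, L=6; A->plug->F->R->D->L->B->refl->D->L'->G->R'->D->plug->H
Char 4 ('A'): step: R->5, L=6; A->plug->F->R->H->L->F->refl->C->L'->A->R'->A->plug->F
Char 5 ('D'): step: R->6, L=6; D->plug->H->R->H->L->F->refl->C->L'->A->R'->G->plug->G
Char 6 ('F'): step: R->7, L=6; F->plug->A->R->D->L->B->refl->D->L'->G->R'->G->plug->G
Char 7 ('A'): step: R->0, L->7 (L advanced); A->plug->F->R->F->L->C->refl->F->L'->A->R'->G->plug->G

Answer: EBHFGGG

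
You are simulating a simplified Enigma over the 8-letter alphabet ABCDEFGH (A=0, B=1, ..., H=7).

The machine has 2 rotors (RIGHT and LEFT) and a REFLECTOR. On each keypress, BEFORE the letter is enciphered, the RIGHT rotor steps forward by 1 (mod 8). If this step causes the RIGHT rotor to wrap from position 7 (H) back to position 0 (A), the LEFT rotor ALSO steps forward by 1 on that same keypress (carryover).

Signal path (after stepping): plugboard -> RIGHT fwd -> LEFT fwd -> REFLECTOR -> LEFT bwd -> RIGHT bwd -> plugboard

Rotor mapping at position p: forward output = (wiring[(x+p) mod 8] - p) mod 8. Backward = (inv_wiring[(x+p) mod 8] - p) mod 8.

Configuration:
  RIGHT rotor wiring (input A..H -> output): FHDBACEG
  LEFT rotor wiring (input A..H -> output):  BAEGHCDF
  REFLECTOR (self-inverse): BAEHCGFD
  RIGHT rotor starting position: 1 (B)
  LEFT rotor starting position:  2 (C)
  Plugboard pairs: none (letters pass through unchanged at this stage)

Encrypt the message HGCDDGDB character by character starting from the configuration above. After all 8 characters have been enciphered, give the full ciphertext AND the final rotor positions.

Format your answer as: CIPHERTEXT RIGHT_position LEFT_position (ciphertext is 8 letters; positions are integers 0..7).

Answer: CEECBDGC 1 3

Derivation:
Char 1 ('H'): step: R->2, L=2; H->plug->H->R->F->L->D->refl->H->L'->G->R'->C->plug->C
Char 2 ('G'): step: R->3, L=2; G->plug->G->R->E->L->B->refl->A->L'->D->R'->E->plug->E
Char 3 ('C'): step: R->4, L=2; C->plug->C->R->A->L->C->refl->E->L'->B->R'->E->plug->E
Char 4 ('D'): step: R->5, L=2; D->plug->D->R->A->L->C->refl->E->L'->B->R'->C->plug->C
Char 5 ('D'): step: R->6, L=2; D->plug->D->R->B->L->E->refl->C->L'->A->R'->B->plug->B
Char 6 ('G'): step: R->7, L=2; G->plug->G->R->D->L->A->refl->B->L'->E->R'->D->plug->D
Char 7 ('D'): step: R->0, L->3 (L advanced); D->plug->D->R->B->L->E->refl->C->L'->E->R'->G->plug->G
Char 8 ('B'): step: R->1, L=3; B->plug->B->R->C->L->H->refl->D->L'->A->R'->C->plug->C
Final: ciphertext=CEECBDGC, RIGHT=1, LEFT=3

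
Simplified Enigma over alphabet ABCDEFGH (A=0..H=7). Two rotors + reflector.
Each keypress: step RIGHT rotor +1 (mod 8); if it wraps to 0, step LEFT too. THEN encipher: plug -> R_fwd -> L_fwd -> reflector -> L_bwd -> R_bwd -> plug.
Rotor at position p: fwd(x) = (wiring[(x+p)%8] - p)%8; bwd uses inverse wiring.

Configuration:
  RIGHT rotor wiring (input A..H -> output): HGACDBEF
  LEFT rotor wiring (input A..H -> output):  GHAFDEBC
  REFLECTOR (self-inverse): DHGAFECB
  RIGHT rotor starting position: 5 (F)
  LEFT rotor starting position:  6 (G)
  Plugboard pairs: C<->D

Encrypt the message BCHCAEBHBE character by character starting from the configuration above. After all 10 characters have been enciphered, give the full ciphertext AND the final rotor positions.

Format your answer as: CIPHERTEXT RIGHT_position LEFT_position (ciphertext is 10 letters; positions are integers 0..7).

Answer: FABEGBHGFC 7 7

Derivation:
Char 1 ('B'): step: R->6, L=6; B->plug->B->R->H->L->G->refl->C->L'->E->R'->F->plug->F
Char 2 ('C'): step: R->7, L=6; C->plug->D->R->B->L->E->refl->F->L'->G->R'->A->plug->A
Char 3 ('H'): step: R->0, L->7 (L advanced); H->plug->H->R->F->L->E->refl->F->L'->G->R'->B->plug->B
Char 4 ('C'): step: R->1, L=7; C->plug->D->R->C->L->A->refl->D->L'->A->R'->E->plug->E
Char 5 ('A'): step: R->2, L=7; A->plug->A->R->G->L->F->refl->E->L'->F->R'->G->plug->G
Char 6 ('E'): step: R->3, L=7; E->plug->E->R->C->L->A->refl->D->L'->A->R'->B->plug->B
Char 7 ('B'): step: R->4, L=7; B->plug->B->R->F->L->E->refl->F->L'->G->R'->H->plug->H
Char 8 ('H'): step: R->5, L=7; H->plug->H->R->G->L->F->refl->E->L'->F->R'->G->plug->G
Char 9 ('B'): step: R->6, L=7; B->plug->B->R->H->L->C->refl->G->L'->E->R'->F->plug->F
Char 10 ('E'): step: R->7, L=7; E->plug->E->R->D->L->B->refl->H->L'->B->R'->D->plug->C
Final: ciphertext=FABEGBHGFC, RIGHT=7, LEFT=7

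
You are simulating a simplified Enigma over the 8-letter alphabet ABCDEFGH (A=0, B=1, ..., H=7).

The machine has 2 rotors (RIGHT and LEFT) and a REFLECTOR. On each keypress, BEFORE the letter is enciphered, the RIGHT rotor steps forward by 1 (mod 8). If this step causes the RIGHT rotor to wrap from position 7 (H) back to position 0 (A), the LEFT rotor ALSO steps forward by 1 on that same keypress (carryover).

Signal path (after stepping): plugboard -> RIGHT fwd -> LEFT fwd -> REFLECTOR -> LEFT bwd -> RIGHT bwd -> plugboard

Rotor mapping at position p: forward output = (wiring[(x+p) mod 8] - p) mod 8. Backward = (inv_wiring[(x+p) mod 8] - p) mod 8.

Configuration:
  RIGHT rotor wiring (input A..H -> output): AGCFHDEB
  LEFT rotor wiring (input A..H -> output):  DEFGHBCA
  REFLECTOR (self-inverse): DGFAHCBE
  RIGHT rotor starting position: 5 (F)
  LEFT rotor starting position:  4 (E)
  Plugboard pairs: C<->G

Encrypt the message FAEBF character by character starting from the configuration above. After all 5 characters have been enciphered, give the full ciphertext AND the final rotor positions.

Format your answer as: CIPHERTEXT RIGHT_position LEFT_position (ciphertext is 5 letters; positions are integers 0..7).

Char 1 ('F'): step: R->6, L=4; F->plug->F->R->H->L->C->refl->F->L'->B->R'->G->plug->C
Char 2 ('A'): step: R->7, L=4; A->plug->A->R->C->L->G->refl->B->L'->G->R'->E->plug->E
Char 3 ('E'): step: R->0, L->5 (L advanced); E->plug->E->R->H->L->C->refl->F->L'->B->R'->H->plug->H
Char 4 ('B'): step: R->1, L=5; B->plug->B->R->B->L->F->refl->C->L'->H->R'->H->plug->H
Char 5 ('F'): step: R->2, L=5; F->plug->F->R->H->L->C->refl->F->L'->B->R'->D->plug->D
Final: ciphertext=CEHHD, RIGHT=2, LEFT=5

Answer: CEHHD 2 5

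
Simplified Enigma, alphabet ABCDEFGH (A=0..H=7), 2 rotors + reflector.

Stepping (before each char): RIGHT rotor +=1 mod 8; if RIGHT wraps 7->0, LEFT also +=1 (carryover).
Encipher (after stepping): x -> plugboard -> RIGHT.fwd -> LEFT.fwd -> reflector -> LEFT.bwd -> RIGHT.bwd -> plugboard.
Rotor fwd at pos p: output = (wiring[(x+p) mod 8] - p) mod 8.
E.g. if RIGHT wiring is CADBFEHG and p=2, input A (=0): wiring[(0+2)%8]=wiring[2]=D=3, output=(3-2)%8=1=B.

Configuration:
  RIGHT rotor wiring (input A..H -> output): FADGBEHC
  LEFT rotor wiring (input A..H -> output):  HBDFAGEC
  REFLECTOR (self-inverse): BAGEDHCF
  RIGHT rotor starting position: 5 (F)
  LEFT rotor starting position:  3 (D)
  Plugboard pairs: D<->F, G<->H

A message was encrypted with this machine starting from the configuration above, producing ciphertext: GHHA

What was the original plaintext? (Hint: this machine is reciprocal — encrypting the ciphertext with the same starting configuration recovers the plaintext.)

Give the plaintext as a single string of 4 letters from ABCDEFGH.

Char 1 ('G'): step: R->6, L=3; G->plug->H->R->G->L->G->refl->C->L'->A->R'->F->plug->D
Char 2 ('H'): step: R->7, L=3; H->plug->G->R->F->L->E->refl->D->L'->C->R'->F->plug->D
Char 3 ('H'): step: R->0, L->4 (L advanced); H->plug->G->R->H->L->B->refl->A->L'->C->R'->H->plug->G
Char 4 ('A'): step: R->1, L=4; A->plug->A->R->H->L->B->refl->A->L'->C->R'->B->plug->B

Answer: DDGB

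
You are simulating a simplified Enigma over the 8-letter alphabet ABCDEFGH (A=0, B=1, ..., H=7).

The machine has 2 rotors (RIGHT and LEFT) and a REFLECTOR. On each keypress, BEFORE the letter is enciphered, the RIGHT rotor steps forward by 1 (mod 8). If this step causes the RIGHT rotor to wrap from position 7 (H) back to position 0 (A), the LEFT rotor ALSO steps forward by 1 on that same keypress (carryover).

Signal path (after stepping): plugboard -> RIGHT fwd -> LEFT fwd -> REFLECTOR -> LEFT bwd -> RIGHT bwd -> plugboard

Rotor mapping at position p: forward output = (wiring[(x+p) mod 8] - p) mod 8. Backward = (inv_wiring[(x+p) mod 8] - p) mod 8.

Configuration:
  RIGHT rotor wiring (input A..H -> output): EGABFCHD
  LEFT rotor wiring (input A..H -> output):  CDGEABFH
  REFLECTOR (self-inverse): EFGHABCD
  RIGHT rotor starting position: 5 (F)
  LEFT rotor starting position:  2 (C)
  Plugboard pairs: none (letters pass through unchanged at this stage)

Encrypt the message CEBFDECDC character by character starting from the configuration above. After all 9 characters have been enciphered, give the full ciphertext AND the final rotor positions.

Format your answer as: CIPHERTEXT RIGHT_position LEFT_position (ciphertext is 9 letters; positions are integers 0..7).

Answer: DDADFFFAH 6 3

Derivation:
Char 1 ('C'): step: R->6, L=2; C->plug->C->R->G->L->A->refl->E->L'->A->R'->D->plug->D
Char 2 ('E'): step: R->7, L=2; E->plug->E->R->C->L->G->refl->C->L'->B->R'->D->plug->D
Char 3 ('B'): step: R->0, L->3 (L advanced); B->plug->B->R->G->L->A->refl->E->L'->E->R'->A->plug->A
Char 4 ('F'): step: R->1, L=3; F->plug->F->R->G->L->A->refl->E->L'->E->R'->D->plug->D
Char 5 ('D'): step: R->2, L=3; D->plug->D->R->A->L->B->refl->F->L'->B->R'->F->plug->F
Char 6 ('E'): step: R->3, L=3; E->plug->E->R->A->L->B->refl->F->L'->B->R'->F->plug->F
Char 7 ('C'): step: R->4, L=3; C->plug->C->R->D->L->C->refl->G->L'->C->R'->F->plug->F
Char 8 ('D'): step: R->5, L=3; D->plug->D->R->H->L->D->refl->H->L'->F->R'->A->plug->A
Char 9 ('C'): step: R->6, L=3; C->plug->C->R->G->L->A->refl->E->L'->E->R'->H->plug->H
Final: ciphertext=DDADFFFAH, RIGHT=6, LEFT=3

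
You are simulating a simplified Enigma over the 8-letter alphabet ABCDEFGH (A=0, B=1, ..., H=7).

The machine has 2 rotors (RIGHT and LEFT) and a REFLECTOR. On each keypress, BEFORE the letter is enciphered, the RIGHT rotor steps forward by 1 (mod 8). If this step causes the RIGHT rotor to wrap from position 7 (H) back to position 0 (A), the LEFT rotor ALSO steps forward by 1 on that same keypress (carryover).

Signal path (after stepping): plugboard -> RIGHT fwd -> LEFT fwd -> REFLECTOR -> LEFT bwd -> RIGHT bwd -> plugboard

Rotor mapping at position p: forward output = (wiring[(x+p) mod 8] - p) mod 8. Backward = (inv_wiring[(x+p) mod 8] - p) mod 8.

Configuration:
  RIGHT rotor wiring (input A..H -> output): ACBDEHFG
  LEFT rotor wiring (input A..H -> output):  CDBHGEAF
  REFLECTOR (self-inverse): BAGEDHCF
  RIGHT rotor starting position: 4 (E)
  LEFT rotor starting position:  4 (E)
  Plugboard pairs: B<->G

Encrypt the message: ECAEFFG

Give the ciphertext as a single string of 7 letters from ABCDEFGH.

Char 1 ('E'): step: R->5, L=4; E->plug->E->R->F->L->H->refl->F->L'->G->R'->G->plug->B
Char 2 ('C'): step: R->6, L=4; C->plug->C->R->C->L->E->refl->D->L'->H->R'->A->plug->A
Char 3 ('A'): step: R->7, L=4; A->plug->A->R->H->L->D->refl->E->L'->C->R'->D->plug->D
Char 4 ('E'): step: R->0, L->5 (L advanced); E->plug->E->R->E->L->G->refl->C->L'->G->R'->H->plug->H
Char 5 ('F'): step: R->1, L=5; F->plug->F->R->E->L->G->refl->C->L'->G->R'->E->plug->E
Char 6 ('F'): step: R->2, L=5; F->plug->F->R->E->L->G->refl->C->L'->G->R'->G->plug->B
Char 7 ('G'): step: R->3, L=5; G->plug->B->R->B->L->D->refl->E->L'->F->R'->F->plug->F

Answer: BADHEBF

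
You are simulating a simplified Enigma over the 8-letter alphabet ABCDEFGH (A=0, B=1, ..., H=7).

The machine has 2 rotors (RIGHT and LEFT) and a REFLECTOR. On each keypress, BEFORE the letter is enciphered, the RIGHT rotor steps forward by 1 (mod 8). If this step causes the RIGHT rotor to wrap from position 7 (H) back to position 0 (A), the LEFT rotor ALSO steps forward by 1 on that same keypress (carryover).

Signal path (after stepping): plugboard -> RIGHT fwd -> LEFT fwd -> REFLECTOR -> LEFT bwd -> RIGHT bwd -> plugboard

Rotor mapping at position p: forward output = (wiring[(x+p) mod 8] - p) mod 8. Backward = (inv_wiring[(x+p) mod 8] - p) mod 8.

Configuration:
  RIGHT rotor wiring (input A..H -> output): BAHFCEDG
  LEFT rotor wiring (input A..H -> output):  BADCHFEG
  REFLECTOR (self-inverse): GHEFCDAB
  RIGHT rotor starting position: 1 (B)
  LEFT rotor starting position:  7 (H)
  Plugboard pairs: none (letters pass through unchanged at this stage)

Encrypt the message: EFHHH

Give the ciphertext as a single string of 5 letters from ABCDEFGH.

Char 1 ('E'): step: R->2, L=7; E->plug->E->R->B->L->C->refl->E->L'->D->R'->B->plug->B
Char 2 ('F'): step: R->3, L=7; F->plug->F->R->G->L->G->refl->A->L'->F->R'->G->plug->G
Char 3 ('H'): step: R->4, L=7; H->plug->H->R->B->L->C->refl->E->L'->D->R'->G->plug->G
Char 4 ('H'): step: R->5, L=7; H->plug->H->R->F->L->A->refl->G->L'->G->R'->B->plug->B
Char 5 ('H'): step: R->6, L=7; H->plug->H->R->G->L->G->refl->A->L'->F->R'->A->plug->A

Answer: BGGBA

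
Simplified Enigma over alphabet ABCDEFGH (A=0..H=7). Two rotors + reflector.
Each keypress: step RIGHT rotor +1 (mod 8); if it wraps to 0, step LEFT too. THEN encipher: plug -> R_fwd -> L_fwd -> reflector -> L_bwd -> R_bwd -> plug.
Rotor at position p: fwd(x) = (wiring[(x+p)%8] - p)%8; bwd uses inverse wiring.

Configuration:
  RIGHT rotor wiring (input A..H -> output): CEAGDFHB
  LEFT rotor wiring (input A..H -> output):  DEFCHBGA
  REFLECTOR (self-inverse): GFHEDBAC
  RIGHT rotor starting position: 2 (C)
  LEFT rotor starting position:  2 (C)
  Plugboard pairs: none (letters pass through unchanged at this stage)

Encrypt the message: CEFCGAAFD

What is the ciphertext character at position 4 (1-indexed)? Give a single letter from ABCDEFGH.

Char 1 ('C'): step: R->3, L=2; C->plug->C->R->C->L->F->refl->B->L'->G->R'->E->plug->E
Char 2 ('E'): step: R->4, L=2; E->plug->E->R->G->L->B->refl->F->L'->C->R'->H->plug->H
Char 3 ('F'): step: R->5, L=2; F->plug->F->R->D->L->H->refl->C->L'->H->R'->E->plug->E
Char 4 ('C'): step: R->6, L=2; C->plug->C->R->E->L->E->refl->D->L'->A->R'->F->plug->F

F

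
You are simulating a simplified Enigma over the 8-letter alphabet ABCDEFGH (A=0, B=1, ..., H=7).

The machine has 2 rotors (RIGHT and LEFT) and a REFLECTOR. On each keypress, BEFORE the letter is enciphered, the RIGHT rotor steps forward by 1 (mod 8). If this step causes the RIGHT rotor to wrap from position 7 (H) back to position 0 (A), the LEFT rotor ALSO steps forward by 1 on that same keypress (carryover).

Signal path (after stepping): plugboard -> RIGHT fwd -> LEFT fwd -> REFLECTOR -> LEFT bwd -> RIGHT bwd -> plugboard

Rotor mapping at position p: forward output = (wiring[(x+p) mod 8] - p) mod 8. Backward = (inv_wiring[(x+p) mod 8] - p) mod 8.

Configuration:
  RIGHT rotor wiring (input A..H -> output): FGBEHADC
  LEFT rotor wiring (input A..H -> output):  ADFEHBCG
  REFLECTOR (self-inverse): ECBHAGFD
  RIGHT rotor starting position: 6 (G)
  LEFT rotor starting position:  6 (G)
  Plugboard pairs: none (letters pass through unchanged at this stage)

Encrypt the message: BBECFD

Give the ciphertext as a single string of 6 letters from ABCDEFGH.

Answer: DCBBCE

Derivation:
Char 1 ('B'): step: R->7, L=6; B->plug->B->R->G->L->B->refl->C->L'->C->R'->D->plug->D
Char 2 ('B'): step: R->0, L->7 (L advanced); B->plug->B->R->G->L->C->refl->B->L'->B->R'->C->plug->C
Char 3 ('E'): step: R->1, L=7; E->plug->E->R->H->L->D->refl->H->L'->A->R'->B->plug->B
Char 4 ('C'): step: R->2, L=7; C->plug->C->R->F->L->A->refl->E->L'->C->R'->B->plug->B
Char 5 ('F'): step: R->3, L=7; F->plug->F->R->C->L->E->refl->A->L'->F->R'->C->plug->C
Char 6 ('D'): step: R->4, L=7; D->plug->D->R->G->L->C->refl->B->L'->B->R'->E->plug->E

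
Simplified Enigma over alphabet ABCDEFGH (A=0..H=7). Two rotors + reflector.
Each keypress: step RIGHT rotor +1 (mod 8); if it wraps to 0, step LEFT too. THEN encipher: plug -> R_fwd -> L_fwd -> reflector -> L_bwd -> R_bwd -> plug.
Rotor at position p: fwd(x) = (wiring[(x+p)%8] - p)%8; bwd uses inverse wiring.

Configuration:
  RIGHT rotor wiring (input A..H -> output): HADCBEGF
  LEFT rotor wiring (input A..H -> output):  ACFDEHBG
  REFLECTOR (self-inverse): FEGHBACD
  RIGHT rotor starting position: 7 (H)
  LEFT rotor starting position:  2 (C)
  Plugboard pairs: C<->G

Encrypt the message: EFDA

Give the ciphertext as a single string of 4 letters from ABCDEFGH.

Answer: DDAD

Derivation:
Char 1 ('E'): step: R->0, L->3 (L advanced); E->plug->E->R->B->L->B->refl->E->L'->C->R'->D->plug->D
Char 2 ('F'): step: R->1, L=3; F->plug->F->R->F->L->F->refl->A->L'->A->R'->D->plug->D
Char 3 ('D'): step: R->2, L=3; D->plug->D->R->C->L->E->refl->B->L'->B->R'->A->plug->A
Char 4 ('A'): step: R->3, L=3; A->plug->A->R->H->L->C->refl->G->L'->D->R'->D->plug->D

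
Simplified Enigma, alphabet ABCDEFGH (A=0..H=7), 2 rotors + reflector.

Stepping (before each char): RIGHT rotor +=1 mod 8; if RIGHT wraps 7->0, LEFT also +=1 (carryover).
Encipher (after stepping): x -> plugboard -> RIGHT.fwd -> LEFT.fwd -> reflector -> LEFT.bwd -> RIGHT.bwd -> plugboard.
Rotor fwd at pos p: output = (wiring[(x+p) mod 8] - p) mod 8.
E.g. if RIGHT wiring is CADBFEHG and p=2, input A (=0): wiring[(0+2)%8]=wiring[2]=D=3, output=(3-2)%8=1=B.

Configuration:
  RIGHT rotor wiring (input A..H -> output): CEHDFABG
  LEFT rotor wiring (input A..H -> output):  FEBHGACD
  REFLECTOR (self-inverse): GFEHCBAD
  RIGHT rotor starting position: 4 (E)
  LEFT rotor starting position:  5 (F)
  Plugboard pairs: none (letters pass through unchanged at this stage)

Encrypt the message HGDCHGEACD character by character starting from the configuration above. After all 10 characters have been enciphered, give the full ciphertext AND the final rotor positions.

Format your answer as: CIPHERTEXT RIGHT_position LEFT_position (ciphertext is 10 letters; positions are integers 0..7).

Char 1 ('H'): step: R->5, L=5; H->plug->H->R->A->L->D->refl->H->L'->E->R'->B->plug->B
Char 2 ('G'): step: R->6, L=5; G->plug->G->R->H->L->B->refl->F->L'->B->R'->E->plug->E
Char 3 ('D'): step: R->7, L=5; D->plug->D->R->A->L->D->refl->H->L'->E->R'->E->plug->E
Char 4 ('C'): step: R->0, L->6 (L advanced); C->plug->C->R->H->L->C->refl->E->L'->A->R'->F->plug->F
Char 5 ('H'): step: R->1, L=6; H->plug->H->R->B->L->F->refl->B->L'->F->R'->G->plug->G
Char 6 ('G'): step: R->2, L=6; G->plug->G->R->A->L->E->refl->C->L'->H->R'->E->plug->E
Char 7 ('E'): step: R->3, L=6; E->plug->E->R->D->L->G->refl->A->L'->G->R'->D->plug->D
Char 8 ('A'): step: R->4, L=6; A->plug->A->R->B->L->F->refl->B->L'->F->R'->C->plug->C
Char 9 ('C'): step: R->5, L=6; C->plug->C->R->B->L->F->refl->B->L'->F->R'->D->plug->D
Char 10 ('D'): step: R->6, L=6; D->plug->D->R->G->L->A->refl->G->L'->D->R'->A->plug->A
Final: ciphertext=BEEFGEDCDA, RIGHT=6, LEFT=6

Answer: BEEFGEDCDA 6 6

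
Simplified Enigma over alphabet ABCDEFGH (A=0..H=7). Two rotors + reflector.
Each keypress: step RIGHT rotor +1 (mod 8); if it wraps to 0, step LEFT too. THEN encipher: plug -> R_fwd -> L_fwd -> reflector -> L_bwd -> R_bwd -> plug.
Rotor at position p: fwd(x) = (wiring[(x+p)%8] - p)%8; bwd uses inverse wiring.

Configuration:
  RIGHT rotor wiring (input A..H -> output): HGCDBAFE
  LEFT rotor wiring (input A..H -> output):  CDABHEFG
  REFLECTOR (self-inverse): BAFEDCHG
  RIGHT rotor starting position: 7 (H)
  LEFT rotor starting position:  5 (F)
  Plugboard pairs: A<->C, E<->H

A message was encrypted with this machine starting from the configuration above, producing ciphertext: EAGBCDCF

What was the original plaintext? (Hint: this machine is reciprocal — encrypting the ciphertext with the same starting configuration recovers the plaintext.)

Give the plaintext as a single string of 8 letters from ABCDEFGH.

Char 1 ('E'): step: R->0, L->6 (L advanced); E->plug->H->R->E->L->C->refl->F->L'->D->R'->D->plug->D
Char 2 ('A'): step: R->1, L=6; A->plug->C->R->C->L->E->refl->D->L'->F->R'->A->plug->C
Char 3 ('G'): step: R->2, L=6; G->plug->G->R->F->L->D->refl->E->L'->C->R'->F->plug->F
Char 4 ('B'): step: R->3, L=6; B->plug->B->R->G->L->B->refl->A->L'->B->R'->E->plug->H
Char 5 ('C'): step: R->4, L=6; C->plug->A->R->F->L->D->refl->E->L'->C->R'->F->plug->F
Char 6 ('D'): step: R->5, L=6; D->plug->D->R->C->L->E->refl->D->L'->F->R'->F->plug->F
Char 7 ('C'): step: R->6, L=6; C->plug->A->R->H->L->G->refl->H->L'->A->R'->D->plug->D
Char 8 ('F'): step: R->7, L=6; F->plug->F->R->C->L->E->refl->D->L'->F->R'->A->plug->C

Answer: DCFHFFDC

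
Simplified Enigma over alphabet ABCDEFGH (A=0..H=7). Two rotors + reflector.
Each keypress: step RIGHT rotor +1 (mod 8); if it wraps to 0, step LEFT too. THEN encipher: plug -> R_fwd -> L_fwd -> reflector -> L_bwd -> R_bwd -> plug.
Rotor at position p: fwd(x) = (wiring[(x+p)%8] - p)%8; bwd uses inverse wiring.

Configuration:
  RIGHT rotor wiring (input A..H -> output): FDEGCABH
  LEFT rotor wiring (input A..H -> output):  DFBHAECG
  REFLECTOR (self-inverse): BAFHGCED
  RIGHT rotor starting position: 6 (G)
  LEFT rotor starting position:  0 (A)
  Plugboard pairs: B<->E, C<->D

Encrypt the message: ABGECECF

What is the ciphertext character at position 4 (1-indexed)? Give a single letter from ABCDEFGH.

Char 1 ('A'): step: R->7, L=0; A->plug->A->R->A->L->D->refl->H->L'->D->R'->F->plug->F
Char 2 ('B'): step: R->0, L->1 (L advanced); B->plug->E->R->C->L->G->refl->E->L'->A->R'->F->plug->F
Char 3 ('G'): step: R->1, L=1; G->plug->G->R->G->L->F->refl->C->L'->H->R'->E->plug->B
Char 4 ('E'): step: R->2, L=1; E->plug->B->R->E->L->D->refl->H->L'->D->R'->G->plug->G

G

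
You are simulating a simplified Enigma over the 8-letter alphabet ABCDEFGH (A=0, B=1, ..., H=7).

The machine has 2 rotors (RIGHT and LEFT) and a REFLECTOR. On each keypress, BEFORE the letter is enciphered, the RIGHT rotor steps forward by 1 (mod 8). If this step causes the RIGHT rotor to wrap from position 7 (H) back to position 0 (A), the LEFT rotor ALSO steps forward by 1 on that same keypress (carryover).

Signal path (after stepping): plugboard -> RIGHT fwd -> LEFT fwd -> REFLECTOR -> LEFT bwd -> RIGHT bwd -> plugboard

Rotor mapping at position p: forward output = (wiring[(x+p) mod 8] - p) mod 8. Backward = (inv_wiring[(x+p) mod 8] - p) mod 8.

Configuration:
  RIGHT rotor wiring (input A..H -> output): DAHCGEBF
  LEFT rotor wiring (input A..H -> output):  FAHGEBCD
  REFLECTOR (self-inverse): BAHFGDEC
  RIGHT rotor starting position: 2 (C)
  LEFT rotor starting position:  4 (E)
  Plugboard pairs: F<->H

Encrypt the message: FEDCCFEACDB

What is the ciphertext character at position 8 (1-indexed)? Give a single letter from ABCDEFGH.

Char 1 ('F'): step: R->3, L=4; F->plug->H->R->E->L->B->refl->A->L'->A->R'->F->plug->H
Char 2 ('E'): step: R->4, L=4; E->plug->E->R->H->L->C->refl->H->L'->D->R'->G->plug->G
Char 3 ('D'): step: R->5, L=4; D->plug->D->R->G->L->D->refl->F->L'->B->R'->H->plug->F
Char 4 ('C'): step: R->6, L=4; C->plug->C->R->F->L->E->refl->G->L'->C->R'->D->plug->D
Char 5 ('C'): step: R->7, L=4; C->plug->C->R->B->L->F->refl->D->L'->G->R'->A->plug->A
Char 6 ('F'): step: R->0, L->5 (L advanced); F->plug->H->R->F->L->C->refl->H->L'->H->R'->C->plug->C
Char 7 ('E'): step: R->1, L=5; E->plug->E->R->D->L->A->refl->B->L'->G->R'->B->plug->B
Char 8 ('A'): step: R->2, L=5; A->plug->A->R->F->L->C->refl->H->L'->H->R'->E->plug->E

E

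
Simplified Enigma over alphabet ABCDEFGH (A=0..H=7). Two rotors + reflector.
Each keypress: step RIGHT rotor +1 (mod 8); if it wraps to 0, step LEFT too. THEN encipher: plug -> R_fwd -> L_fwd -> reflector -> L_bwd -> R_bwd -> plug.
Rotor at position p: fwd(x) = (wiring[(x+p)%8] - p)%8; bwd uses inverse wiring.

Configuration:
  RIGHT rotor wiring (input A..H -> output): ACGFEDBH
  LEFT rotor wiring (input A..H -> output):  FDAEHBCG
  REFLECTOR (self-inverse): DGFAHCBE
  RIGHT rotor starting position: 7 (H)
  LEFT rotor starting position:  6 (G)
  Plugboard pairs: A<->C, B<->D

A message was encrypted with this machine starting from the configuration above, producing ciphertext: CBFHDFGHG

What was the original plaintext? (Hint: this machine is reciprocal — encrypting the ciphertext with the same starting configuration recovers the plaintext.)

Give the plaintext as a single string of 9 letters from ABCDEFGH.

Answer: DCEDABBCD

Derivation:
Char 1 ('C'): step: R->0, L->7 (L advanced); C->plug->A->R->A->L->H->refl->E->L'->C->R'->B->plug->D
Char 2 ('B'): step: R->1, L=7; B->plug->D->R->D->L->B->refl->G->L'->B->R'->A->plug->C
Char 3 ('F'): step: R->2, L=7; F->plug->F->R->F->L->A->refl->D->L'->H->R'->E->plug->E
Char 4 ('H'): step: R->3, L=7; H->plug->H->R->D->L->B->refl->G->L'->B->R'->B->plug->D
Char 5 ('D'): step: R->4, L=7; D->plug->B->R->H->L->D->refl->A->L'->F->R'->C->plug->A
Char 6 ('F'): step: R->5, L=7; F->plug->F->R->B->L->G->refl->B->L'->D->R'->D->plug->B
Char 7 ('G'): step: R->6, L=7; G->plug->G->R->G->L->C->refl->F->L'->E->R'->D->plug->B
Char 8 ('H'): step: R->7, L=7; H->plug->H->R->C->L->E->refl->H->L'->A->R'->A->plug->C
Char 9 ('G'): step: R->0, L->0 (L advanced); G->plug->G->R->B->L->D->refl->A->L'->C->R'->B->plug->D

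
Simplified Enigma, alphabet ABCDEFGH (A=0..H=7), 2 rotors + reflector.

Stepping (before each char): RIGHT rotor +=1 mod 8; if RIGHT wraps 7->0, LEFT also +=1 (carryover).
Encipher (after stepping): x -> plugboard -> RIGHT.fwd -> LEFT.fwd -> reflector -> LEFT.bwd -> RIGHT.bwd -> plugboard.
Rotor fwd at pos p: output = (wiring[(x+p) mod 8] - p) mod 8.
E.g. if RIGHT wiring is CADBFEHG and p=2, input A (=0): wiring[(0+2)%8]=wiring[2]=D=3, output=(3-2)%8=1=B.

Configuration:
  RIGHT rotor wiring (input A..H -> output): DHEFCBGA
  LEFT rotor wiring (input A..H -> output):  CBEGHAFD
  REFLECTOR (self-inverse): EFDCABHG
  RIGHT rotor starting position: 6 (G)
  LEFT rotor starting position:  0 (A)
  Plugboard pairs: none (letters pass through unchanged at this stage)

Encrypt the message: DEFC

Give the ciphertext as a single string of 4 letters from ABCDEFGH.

Char 1 ('D'): step: R->7, L=0; D->plug->D->R->F->L->A->refl->E->L'->C->R'->G->plug->G
Char 2 ('E'): step: R->0, L->1 (L advanced); E->plug->E->R->C->L->F->refl->B->L'->H->R'->B->plug->B
Char 3 ('F'): step: R->1, L=1; F->plug->F->R->F->L->E->refl->A->L'->A->R'->E->plug->E
Char 4 ('C'): step: R->2, L=1; C->plug->C->R->A->L->A->refl->E->L'->F->R'->H->plug->H

Answer: GBEH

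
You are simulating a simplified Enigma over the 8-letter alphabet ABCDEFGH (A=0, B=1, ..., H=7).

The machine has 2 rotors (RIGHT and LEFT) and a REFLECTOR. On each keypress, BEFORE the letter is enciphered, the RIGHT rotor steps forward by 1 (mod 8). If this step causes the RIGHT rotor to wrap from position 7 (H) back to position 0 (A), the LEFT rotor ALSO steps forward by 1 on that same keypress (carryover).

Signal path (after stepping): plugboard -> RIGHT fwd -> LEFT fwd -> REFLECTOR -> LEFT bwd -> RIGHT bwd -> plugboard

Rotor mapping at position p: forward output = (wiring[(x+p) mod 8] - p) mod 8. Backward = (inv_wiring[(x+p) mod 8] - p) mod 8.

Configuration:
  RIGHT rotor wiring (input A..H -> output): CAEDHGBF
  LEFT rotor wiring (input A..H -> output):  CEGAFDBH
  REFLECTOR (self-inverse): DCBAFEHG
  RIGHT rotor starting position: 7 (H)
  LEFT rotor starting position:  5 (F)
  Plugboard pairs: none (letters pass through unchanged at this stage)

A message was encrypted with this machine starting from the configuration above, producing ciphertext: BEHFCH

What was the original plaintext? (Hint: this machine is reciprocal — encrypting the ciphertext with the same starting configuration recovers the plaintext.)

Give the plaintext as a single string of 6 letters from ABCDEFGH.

Char 1 ('B'): step: R->0, L->6 (L advanced); B->plug->B->R->A->L->D->refl->A->L'->E->R'->C->plug->C
Char 2 ('E'): step: R->1, L=6; E->plug->E->R->F->L->C->refl->B->L'->B->R'->H->plug->H
Char 3 ('H'): step: R->2, L=6; H->plug->H->R->G->L->H->refl->G->L'->D->R'->F->plug->F
Char 4 ('F'): step: R->3, L=6; F->plug->F->R->H->L->F->refl->E->L'->C->R'->E->plug->E
Char 5 ('C'): step: R->4, L=6; C->plug->C->R->F->L->C->refl->B->L'->B->R'->D->plug->D
Char 6 ('H'): step: R->5, L=6; H->plug->H->R->C->L->E->refl->F->L'->H->R'->F->plug->F

Answer: CHFEDF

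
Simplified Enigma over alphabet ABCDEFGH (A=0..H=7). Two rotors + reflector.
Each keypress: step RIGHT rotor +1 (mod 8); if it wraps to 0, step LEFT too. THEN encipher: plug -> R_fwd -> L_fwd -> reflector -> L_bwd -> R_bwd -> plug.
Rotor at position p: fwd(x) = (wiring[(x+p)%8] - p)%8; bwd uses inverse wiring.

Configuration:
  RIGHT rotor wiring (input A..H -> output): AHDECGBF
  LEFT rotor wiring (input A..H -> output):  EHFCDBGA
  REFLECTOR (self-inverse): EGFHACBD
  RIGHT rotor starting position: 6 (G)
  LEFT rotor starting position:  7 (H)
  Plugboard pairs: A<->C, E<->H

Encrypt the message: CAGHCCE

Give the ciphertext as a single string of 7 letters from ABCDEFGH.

Char 1 ('C'): step: R->7, L=7; C->plug->A->R->G->L->C->refl->F->L'->B->R'->B->plug->B
Char 2 ('A'): step: R->0, L->0 (L advanced); A->plug->C->R->D->L->C->refl->F->L'->C->R'->E->plug->H
Char 3 ('G'): step: R->1, L=0; G->plug->G->R->E->L->D->refl->H->L'->B->R'->D->plug->D
Char 4 ('H'): step: R->2, L=0; H->plug->E->R->H->L->A->refl->E->L'->A->R'->C->plug->A
Char 5 ('C'): step: R->3, L=0; C->plug->A->R->B->L->H->refl->D->L'->E->R'->G->plug->G
Char 6 ('C'): step: R->4, L=0; C->plug->A->R->G->L->G->refl->B->L'->F->R'->C->plug->A
Char 7 ('E'): step: R->5, L=0; E->plug->H->R->F->L->B->refl->G->L'->G->R'->F->plug->F

Answer: BHDAGAF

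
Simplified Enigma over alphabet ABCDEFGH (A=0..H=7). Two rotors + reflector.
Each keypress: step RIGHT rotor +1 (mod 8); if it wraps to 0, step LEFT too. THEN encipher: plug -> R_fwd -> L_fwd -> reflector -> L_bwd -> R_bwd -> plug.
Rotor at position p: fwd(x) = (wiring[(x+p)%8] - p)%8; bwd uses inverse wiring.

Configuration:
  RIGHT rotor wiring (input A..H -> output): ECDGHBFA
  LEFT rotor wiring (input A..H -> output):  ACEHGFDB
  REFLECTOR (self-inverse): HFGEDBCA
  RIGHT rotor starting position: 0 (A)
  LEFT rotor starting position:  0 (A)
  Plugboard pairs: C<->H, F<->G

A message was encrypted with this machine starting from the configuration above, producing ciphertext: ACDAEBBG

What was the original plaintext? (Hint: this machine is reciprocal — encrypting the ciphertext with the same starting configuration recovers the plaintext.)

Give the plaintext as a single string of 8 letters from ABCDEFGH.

Answer: GEHEDHEA

Derivation:
Char 1 ('A'): step: R->1, L=0; A->plug->A->R->B->L->C->refl->G->L'->E->R'->F->plug->G
Char 2 ('C'): step: R->2, L=0; C->plug->H->R->A->L->A->refl->H->L'->D->R'->E->plug->E
Char 3 ('D'): step: R->3, L=0; D->plug->D->R->C->L->E->refl->D->L'->G->R'->C->plug->H
Char 4 ('A'): step: R->4, L=0; A->plug->A->R->D->L->H->refl->A->L'->A->R'->E->plug->E
Char 5 ('E'): step: R->5, L=0; E->plug->E->R->F->L->F->refl->B->L'->H->R'->D->plug->D
Char 6 ('B'): step: R->6, L=0; B->plug->B->R->C->L->E->refl->D->L'->G->R'->C->plug->H
Char 7 ('B'): step: R->7, L=0; B->plug->B->R->F->L->F->refl->B->L'->H->R'->E->plug->E
Char 8 ('G'): step: R->0, L->1 (L advanced); G->plug->F->R->B->L->D->refl->E->L'->E->R'->A->plug->A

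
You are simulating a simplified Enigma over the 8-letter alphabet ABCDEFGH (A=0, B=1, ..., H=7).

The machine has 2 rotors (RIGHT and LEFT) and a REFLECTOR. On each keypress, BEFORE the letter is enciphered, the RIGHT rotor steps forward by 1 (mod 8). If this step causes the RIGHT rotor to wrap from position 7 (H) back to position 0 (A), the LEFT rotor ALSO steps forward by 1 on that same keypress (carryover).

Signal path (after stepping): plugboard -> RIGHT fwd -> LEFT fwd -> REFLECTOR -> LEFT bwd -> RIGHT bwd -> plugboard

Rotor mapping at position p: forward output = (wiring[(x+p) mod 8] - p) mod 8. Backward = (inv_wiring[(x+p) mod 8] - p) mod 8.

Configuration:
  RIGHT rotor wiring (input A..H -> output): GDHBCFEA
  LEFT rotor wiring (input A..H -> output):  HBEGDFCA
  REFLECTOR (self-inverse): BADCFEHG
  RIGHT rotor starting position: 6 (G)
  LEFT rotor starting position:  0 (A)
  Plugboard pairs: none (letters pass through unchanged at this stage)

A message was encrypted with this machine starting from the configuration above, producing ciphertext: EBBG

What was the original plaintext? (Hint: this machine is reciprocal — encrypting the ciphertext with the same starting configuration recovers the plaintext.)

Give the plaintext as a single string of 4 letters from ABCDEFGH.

Answer: HDGE

Derivation:
Char 1 ('E'): step: R->7, L=0; E->plug->E->R->C->L->E->refl->F->L'->F->R'->H->plug->H
Char 2 ('B'): step: R->0, L->1 (L advanced); B->plug->B->R->D->L->C->refl->D->L'->B->R'->D->plug->D
Char 3 ('B'): step: R->1, L=1; B->plug->B->R->G->L->H->refl->G->L'->H->R'->G->plug->G
Char 4 ('G'): step: R->2, L=1; G->plug->G->R->E->L->E->refl->F->L'->C->R'->E->plug->E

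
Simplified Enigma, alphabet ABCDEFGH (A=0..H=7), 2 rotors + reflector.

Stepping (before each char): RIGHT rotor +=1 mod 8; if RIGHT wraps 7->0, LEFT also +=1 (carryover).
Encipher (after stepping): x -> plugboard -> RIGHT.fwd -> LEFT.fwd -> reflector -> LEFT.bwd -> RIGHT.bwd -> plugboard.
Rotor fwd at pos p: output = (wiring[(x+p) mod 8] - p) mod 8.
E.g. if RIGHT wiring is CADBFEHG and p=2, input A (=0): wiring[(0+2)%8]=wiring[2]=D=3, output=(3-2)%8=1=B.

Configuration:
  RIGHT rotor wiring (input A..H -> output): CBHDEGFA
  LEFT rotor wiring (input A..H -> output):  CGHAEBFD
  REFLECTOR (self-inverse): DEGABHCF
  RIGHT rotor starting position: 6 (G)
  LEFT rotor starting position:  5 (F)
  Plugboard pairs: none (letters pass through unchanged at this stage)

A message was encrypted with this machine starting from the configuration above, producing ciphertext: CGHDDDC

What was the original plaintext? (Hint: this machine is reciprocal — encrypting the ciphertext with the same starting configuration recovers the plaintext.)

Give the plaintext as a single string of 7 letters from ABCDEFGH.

Char 1 ('C'): step: R->7, L=5; C->plug->C->R->C->L->G->refl->C->L'->F->R'->F->plug->F
Char 2 ('G'): step: R->0, L->6 (L advanced); G->plug->G->R->F->L->C->refl->G->L'->G->R'->F->plug->F
Char 3 ('H'): step: R->1, L=6; H->plug->H->R->B->L->F->refl->H->L'->A->R'->A->plug->A
Char 4 ('D'): step: R->2, L=6; D->plug->D->R->E->L->B->refl->E->L'->C->R'->C->plug->C
Char 5 ('D'): step: R->3, L=6; D->plug->D->R->C->L->E->refl->B->L'->E->R'->H->plug->H
Char 6 ('D'): step: R->4, L=6; D->plug->D->R->E->L->B->refl->E->L'->C->R'->B->plug->B
Char 7 ('C'): step: R->5, L=6; C->plug->C->R->D->L->A->refl->D->L'->H->R'->H->plug->H

Answer: FFACHBH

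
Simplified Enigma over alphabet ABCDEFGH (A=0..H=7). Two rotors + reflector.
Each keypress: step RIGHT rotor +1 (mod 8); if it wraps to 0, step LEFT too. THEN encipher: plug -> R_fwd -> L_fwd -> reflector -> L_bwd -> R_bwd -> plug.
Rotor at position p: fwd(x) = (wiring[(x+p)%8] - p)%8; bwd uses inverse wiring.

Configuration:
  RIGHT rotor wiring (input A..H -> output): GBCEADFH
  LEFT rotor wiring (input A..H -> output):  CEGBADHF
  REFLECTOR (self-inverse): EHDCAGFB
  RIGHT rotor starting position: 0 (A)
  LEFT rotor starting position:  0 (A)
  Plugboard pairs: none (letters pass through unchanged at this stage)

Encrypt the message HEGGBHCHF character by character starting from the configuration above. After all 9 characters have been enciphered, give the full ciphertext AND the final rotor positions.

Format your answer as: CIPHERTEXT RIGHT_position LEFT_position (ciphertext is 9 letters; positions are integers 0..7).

Answer: ACFDFCBFA 1 1

Derivation:
Char 1 ('H'): step: R->1, L=0; H->plug->H->R->F->L->D->refl->C->L'->A->R'->A->plug->A
Char 2 ('E'): step: R->2, L=0; E->plug->E->R->D->L->B->refl->H->L'->G->R'->C->plug->C
Char 3 ('G'): step: R->3, L=0; G->plug->G->R->G->L->H->refl->B->L'->D->R'->F->plug->F
Char 4 ('G'): step: R->4, L=0; G->plug->G->R->G->L->H->refl->B->L'->D->R'->D->plug->D
Char 5 ('B'): step: R->5, L=0; B->plug->B->R->A->L->C->refl->D->L'->F->R'->F->plug->F
Char 6 ('H'): step: R->6, L=0; H->plug->H->R->F->L->D->refl->C->L'->A->R'->C->plug->C
Char 7 ('C'): step: R->7, L=0; C->plug->C->R->C->L->G->refl->F->L'->H->R'->B->plug->B
Char 8 ('H'): step: R->0, L->1 (L advanced); H->plug->H->R->H->L->B->refl->H->L'->D->R'->F->plug->F
Char 9 ('F'): step: R->1, L=1; F->plug->F->R->E->L->C->refl->D->L'->A->R'->A->plug->A
Final: ciphertext=ACFDFCBFA, RIGHT=1, LEFT=1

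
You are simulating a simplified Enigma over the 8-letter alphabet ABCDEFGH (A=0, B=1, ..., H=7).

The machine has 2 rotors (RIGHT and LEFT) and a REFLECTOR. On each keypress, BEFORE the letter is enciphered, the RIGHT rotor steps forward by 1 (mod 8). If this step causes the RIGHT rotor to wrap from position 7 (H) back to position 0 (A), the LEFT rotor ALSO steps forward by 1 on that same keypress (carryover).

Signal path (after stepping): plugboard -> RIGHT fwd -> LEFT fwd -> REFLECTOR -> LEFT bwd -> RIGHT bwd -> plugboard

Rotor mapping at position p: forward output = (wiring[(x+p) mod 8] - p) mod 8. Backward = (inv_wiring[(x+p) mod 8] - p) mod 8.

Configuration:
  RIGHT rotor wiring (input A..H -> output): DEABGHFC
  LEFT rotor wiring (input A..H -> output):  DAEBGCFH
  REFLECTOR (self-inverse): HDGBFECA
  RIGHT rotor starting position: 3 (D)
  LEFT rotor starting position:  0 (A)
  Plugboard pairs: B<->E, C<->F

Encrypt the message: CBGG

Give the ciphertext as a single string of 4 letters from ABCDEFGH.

Answer: EHCA

Derivation:
Char 1 ('C'): step: R->4, L=0; C->plug->F->R->A->L->D->refl->B->L'->D->R'->B->plug->E
Char 2 ('B'): step: R->5, L=0; B->plug->E->R->H->L->H->refl->A->L'->B->R'->H->plug->H
Char 3 ('G'): step: R->6, L=0; G->plug->G->R->A->L->D->refl->B->L'->D->R'->F->plug->C
Char 4 ('G'): step: R->7, L=0; G->plug->G->R->A->L->D->refl->B->L'->D->R'->A->plug->A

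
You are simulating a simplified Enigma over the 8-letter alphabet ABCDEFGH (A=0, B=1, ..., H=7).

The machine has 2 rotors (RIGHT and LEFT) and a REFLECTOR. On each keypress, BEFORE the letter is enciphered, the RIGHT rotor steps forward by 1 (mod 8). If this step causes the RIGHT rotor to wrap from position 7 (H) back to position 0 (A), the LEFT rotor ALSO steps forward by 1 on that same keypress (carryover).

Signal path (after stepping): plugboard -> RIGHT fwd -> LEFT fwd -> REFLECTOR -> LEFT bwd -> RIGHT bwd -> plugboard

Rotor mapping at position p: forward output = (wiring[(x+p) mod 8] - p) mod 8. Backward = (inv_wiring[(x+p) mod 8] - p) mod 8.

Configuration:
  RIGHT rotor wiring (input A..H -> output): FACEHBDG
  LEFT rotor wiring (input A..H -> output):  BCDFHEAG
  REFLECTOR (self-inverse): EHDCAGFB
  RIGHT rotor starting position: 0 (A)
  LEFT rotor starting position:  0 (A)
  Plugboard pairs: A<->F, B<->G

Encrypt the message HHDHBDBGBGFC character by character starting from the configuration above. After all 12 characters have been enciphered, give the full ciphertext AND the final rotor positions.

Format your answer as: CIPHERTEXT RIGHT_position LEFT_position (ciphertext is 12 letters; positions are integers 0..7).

Answer: ECGAEBCFEDGD 4 1

Derivation:
Char 1 ('H'): step: R->1, L=0; H->plug->H->R->E->L->H->refl->B->L'->A->R'->E->plug->E
Char 2 ('H'): step: R->2, L=0; H->plug->H->R->G->L->A->refl->E->L'->F->R'->C->plug->C
Char 3 ('D'): step: R->3, L=0; D->plug->D->R->A->L->B->refl->H->L'->E->R'->B->plug->G
Char 4 ('H'): step: R->4, L=0; H->plug->H->R->A->L->B->refl->H->L'->E->R'->F->plug->A
Char 5 ('B'): step: R->5, L=0; B->plug->G->R->H->L->G->refl->F->L'->D->R'->E->plug->E
Char 6 ('D'): step: R->6, L=0; D->plug->D->R->C->L->D->refl->C->L'->B->R'->G->plug->B
Char 7 ('B'): step: R->7, L=0; B->plug->G->R->C->L->D->refl->C->L'->B->R'->C->plug->C
Char 8 ('G'): step: R->0, L->1 (L advanced); G->plug->B->R->A->L->B->refl->H->L'->F->R'->A->plug->F
Char 9 ('B'): step: R->1, L=1; B->plug->G->R->F->L->H->refl->B->L'->A->R'->E->plug->E
Char 10 ('G'): step: R->2, L=1; G->plug->B->R->C->L->E->refl->A->L'->H->R'->D->plug->D
Char 11 ('F'): step: R->3, L=1; F->plug->A->R->B->L->C->refl->D->L'->E->R'->B->plug->G
Char 12 ('C'): step: R->4, L=1; C->plug->C->R->H->L->A->refl->E->L'->C->R'->D->plug->D
Final: ciphertext=ECGAEBCFEDGD, RIGHT=4, LEFT=1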